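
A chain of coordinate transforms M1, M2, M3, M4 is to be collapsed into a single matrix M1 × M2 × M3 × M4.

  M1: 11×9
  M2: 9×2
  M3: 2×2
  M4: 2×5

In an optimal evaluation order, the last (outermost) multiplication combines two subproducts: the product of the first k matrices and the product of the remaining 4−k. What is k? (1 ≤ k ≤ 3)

Adjacent pairs: M1M2 = 11·9·2 = 198; M2M3 = 9·2·2 = 36; M3M4 = 2·2·5 = 20.
Length 3: M1..M3: k=1: 0+36+11·9·2=234; k=2: 198+0+11·2·2=242 → min 234 | M2..M4: k=2: 0+20+9·2·5=110; k=3: 36+0+9·2·5=126 → min 110.
Top-level splits: k=1: (M1..M1)·(M2..M4) → 0+110+11·9·5 = 605; k=2: (M1..M2)·(M3..M4) → 198+20+11·2·5 = 328; k=3: (M1..M3)·(M4..M4) → 234+0+11·2·5 = 344.
Best split is after M2, i.e. k = 2.

2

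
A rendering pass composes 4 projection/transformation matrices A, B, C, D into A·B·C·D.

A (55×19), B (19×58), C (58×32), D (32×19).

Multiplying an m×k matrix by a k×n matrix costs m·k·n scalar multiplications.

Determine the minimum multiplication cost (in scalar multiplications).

66671

Adjacent pairs: AB = 55·19·58 = 60610; BC = 19·58·32 = 35264; CD = 58·32·19 = 35264.
Length 3: A..C: k=1: 0+35264+55·19·32=68704; k=2: 60610+0+55·58·32=162690 → min 68704 | B..D: k=2: 0+35264+19·58·19=56202; k=3: 35264+0+19·32·19=46816 → min 46816.
Length 4: A..D: k=1: 0+46816+55·19·19=66671; k=2: 60610+35264+55·58·19=156484; k=3: 68704+0+55·32·19=102144 → min 66671.
Optimal order: (A·((B·C)·D)) with cost 66671.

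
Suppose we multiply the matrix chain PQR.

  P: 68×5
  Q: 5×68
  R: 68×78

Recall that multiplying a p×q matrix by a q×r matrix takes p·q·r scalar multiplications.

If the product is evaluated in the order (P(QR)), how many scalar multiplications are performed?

53040

(QR): 5×68 by 68×78 → 5×78, cost 5·68·78 = 26520
(P(QR)): 68×5 by 5×78 → 68×78, cost 68·5·78 = 26520; cumulative 53040
Total: 53040 scalar multiplications.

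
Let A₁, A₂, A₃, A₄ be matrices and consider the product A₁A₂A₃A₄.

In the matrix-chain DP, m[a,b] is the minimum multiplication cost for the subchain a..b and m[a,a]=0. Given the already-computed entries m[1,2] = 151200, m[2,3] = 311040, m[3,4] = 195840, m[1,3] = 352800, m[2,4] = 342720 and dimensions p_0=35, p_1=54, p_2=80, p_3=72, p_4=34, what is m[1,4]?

m[1,4] = min over k∈[1,3] of m[1,k]+m[k+1,4]+p_{0}·p_k·p_{4}.
k=1: 0 + 342720 + 35·54·34 = 406980; k=2: 151200 + 195840 + 35·80·34 = 442240; k=3: 352800 + 0 + 35·72·34 = 438480.
Minimum: 406980 at k=1.

406980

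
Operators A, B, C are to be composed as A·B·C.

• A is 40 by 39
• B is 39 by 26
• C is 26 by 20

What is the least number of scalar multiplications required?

Order (A·(B·C)): (B·C): 39×26 by 26×20 → 39×20, cost 39·26·20 = 20280; (A·(B·C)): 40×39 by 39×20 → 40×20, cost 40·39·20 = 31200; cumulative 51480. Total 51480.
Order ((A·B)·C): (A·B): 40×39 by 39×26 → 40×26, cost 40·39·26 = 40560; ((A·B)·C): 40×26 by 26×20 → 40×20, cost 40·26·20 = 20800; cumulative 61360. Total 61360.
Minimum: 51480.

51480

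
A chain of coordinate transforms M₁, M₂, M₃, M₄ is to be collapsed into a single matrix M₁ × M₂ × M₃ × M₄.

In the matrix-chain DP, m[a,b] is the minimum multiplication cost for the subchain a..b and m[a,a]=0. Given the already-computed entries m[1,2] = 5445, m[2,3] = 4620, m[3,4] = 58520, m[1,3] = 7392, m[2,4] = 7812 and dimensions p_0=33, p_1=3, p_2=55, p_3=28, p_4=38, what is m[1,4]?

11574

m[1,4] = min over k∈[1,3] of m[1,k]+m[k+1,4]+p_{0}·p_k·p_{4}.
k=1: 0 + 7812 + 33·3·38 = 11574; k=2: 5445 + 58520 + 33·55·38 = 132935; k=3: 7392 + 0 + 33·28·38 = 42504.
Minimum: 11574 at k=1.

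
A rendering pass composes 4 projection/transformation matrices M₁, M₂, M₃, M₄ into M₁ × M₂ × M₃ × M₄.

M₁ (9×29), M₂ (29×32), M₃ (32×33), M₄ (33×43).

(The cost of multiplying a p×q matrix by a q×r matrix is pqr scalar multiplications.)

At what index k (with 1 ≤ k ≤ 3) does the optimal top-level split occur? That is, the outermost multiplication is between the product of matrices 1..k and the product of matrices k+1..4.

3

Adjacent pairs: M₁M₂ = 9·29·32 = 8352; M₂M₃ = 29·32·33 = 30624; M₃M₄ = 32·33·43 = 45408.
Length 3: M₁..M₃: k=1: 0+30624+9·29·33=39237; k=2: 8352+0+9·32·33=17856 → min 17856 | M₂..M₄: k=2: 0+45408+29·32·43=85312; k=3: 30624+0+29·33·43=71775 → min 71775.
Top-level splits: k=1: (M₁..M₁)·(M₂..M₄) → 0+71775+9·29·43 = 82998; k=2: (M₁..M₂)·(M₃..M₄) → 8352+45408+9·32·43 = 66144; k=3: (M₁..M₃)·(M₄..M₄) → 17856+0+9·33·43 = 30627.
Best split is after M₃, i.e. k = 3.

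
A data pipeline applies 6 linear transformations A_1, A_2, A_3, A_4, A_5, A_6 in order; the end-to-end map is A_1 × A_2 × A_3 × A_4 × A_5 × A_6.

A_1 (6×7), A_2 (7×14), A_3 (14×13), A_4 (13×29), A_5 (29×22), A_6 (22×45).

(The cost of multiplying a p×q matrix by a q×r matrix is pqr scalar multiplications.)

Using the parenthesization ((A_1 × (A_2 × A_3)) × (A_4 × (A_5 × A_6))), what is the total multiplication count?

(A_2 × A_3): 7×14 by 14×13 → 7×13, cost 7·14·13 = 1274
(A_1 × (A_2 × A_3)): 6×7 by 7×13 → 6×13, cost 6·7·13 = 546; cumulative 1820
(A_5 × A_6): 29×22 by 22×45 → 29×45, cost 29·22·45 = 28710
(A_4 × (A_5 × A_6)): 13×29 by 29×45 → 13×45, cost 13·29·45 = 16965; cumulative 45675
((A_1 × (A_2 × A_3)) × (A_4 × (A_5 × A_6))): 6×13 by 13×45 → 6×45, cost 6·13·45 = 3510; cumulative 51005
Total: 51005 scalar multiplications.

51005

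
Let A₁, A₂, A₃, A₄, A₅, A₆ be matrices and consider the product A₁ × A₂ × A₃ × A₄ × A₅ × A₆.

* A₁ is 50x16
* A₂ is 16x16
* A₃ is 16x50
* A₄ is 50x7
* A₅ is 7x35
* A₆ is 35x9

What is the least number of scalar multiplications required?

17805

Adjacent pairs: A₁A₂ = 50·16·16 = 12800; A₂A₃ = 16·16·50 = 12800; A₃A₄ = 16·50·7 = 5600; A₄A₅ = 50·7·35 = 12250; A₅A₆ = 7·35·9 = 2205.
Length 3: A₁..A₃: k=1: 0+12800+50·16·50=52800; k=2: 12800+0+50·16·50=52800 → min 52800 | A₂..A₄: k=2: 0+5600+16·16·7=7392; k=3: 12800+0+16·50·7=18400 → min 7392 | A₃..A₅: k=3: 0+12250+16·50·35=40250; k=4: 5600+0+16·7·35=9520 → min 9520 | A₄..A₆: k=4: 0+2205+50·7·9=5355; k=5: 12250+0+50·35·9=28000 → min 5355.
Length 4: A₁..A₄: k=1: 0+7392+50·16·7=12992; k=2: 12800+5600+50·16·7=24000; k=3: 52800+0+50·50·7=70300 → min 12992 | A₂..A₅: k=2: 0+9520+16·16·35=18480; k=3: 12800+12250+16·50·35=53050; k=4: 7392+0+16·7·35=11312 → min 11312 | A₃..A₆: k=3: 0+5355+16·50·9=12555; k=4: 5600+2205+16·7·9=8813; k=5: 9520+0+16·35·9=14560 → min 8813.
Length 5: A₁..A₅: k=1: 0+11312+50·16·35=39312; k=2: 12800+9520+50·16·35=50320; k=3: 52800+12250+50·50·35=152550; k=4: 12992+0+50·7·35=25242 → min 25242 | A₂..A₆: k=2: 0+8813+16·16·9=11117; k=3: 12800+5355+16·50·9=25355; k=4: 7392+2205+16·7·9=10605; k=5: 11312+0+16·35·9=16352 → min 10605.
Length 6: A₁..A₆: k=1: 0+10605+50·16·9=17805; k=2: 12800+8813+50·16·9=28813; k=3: 52800+5355+50·50·9=80655; k=4: 12992+2205+50·7·9=18347; k=5: 25242+0+50·35·9=40992 → min 17805.
Optimal order: (A₁ × ((A₂ × (A₃ × A₄)) × (A₅ × A₆))) with cost 17805.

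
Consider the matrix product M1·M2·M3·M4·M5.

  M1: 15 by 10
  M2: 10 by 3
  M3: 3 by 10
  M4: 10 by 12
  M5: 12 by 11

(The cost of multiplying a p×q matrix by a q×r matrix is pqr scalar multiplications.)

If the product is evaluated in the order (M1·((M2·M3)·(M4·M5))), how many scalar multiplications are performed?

4370

(M2·M3): 10×3 by 3×10 → 10×10, cost 10·3·10 = 300
(M4·M5): 10×12 by 12×11 → 10×11, cost 10·12·11 = 1320
((M2·M3)·(M4·M5)): 10×10 by 10×11 → 10×11, cost 10·10·11 = 1100; cumulative 2720
(M1·((M2·M3)·(M4·M5))): 15×10 by 10×11 → 15×11, cost 15·10·11 = 1650; cumulative 4370
Total: 4370 scalar multiplications.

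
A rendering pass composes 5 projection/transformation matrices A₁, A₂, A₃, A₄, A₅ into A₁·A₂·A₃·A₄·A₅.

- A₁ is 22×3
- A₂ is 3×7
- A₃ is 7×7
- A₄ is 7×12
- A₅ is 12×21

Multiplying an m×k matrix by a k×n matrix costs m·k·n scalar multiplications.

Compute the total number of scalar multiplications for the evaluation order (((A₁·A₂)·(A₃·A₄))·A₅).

(A₁·A₂): 22×3 by 3×7 → 22×7, cost 22·3·7 = 462
(A₃·A₄): 7×7 by 7×12 → 7×12, cost 7·7·12 = 588
((A₁·A₂)·(A₃·A₄)): 22×7 by 7×12 → 22×12, cost 22·7·12 = 1848; cumulative 2898
(((A₁·A₂)·(A₃·A₄))·A₅): 22×12 by 12×21 → 22×21, cost 22·12·21 = 5544; cumulative 8442
Total: 8442 scalar multiplications.

8442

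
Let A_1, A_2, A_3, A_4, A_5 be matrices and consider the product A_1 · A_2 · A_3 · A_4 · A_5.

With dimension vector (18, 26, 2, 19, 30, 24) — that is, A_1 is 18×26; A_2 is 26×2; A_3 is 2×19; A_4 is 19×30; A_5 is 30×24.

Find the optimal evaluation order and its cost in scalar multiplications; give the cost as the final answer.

4380

Adjacent pairs: A_1A_2 = 18·26·2 = 936; A_2A_3 = 26·2·19 = 988; A_3A_4 = 2·19·30 = 1140; A_4A_5 = 19·30·24 = 13680.
Length 3: A_1..A_3: k=1: 0+988+18·26·19=9880; k=2: 936+0+18·2·19=1620 → min 1620 | A_2..A_4: k=2: 0+1140+26·2·30=2700; k=3: 988+0+26·19·30=15808 → min 2700 | A_3..A_5: k=3: 0+13680+2·19·24=14592; k=4: 1140+0+2·30·24=2580 → min 2580.
Length 4: A_1..A_4: k=1: 0+2700+18·26·30=16740; k=2: 936+1140+18·2·30=3156; k=3: 1620+0+18·19·30=11880 → min 3156 | A_2..A_5: k=2: 0+2580+26·2·24=3828; k=3: 988+13680+26·19·24=26524; k=4: 2700+0+26·30·24=21420 → min 3828.
Length 5: A_1..A_5: k=1: 0+3828+18·26·24=15060; k=2: 936+2580+18·2·24=4380; k=3: 1620+13680+18·19·24=23508; k=4: 3156+0+18·30·24=16116 → min 4380.
Optimal parenthesization: ((A_1 · A_2) · ((A_3 · A_4) · A_5)) with cost 4380.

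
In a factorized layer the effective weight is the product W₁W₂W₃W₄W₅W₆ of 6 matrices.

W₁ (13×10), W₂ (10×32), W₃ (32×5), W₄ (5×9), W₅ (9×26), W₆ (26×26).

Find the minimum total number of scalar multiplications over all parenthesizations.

8490

Adjacent pairs: W₁W₂ = 13·10·32 = 4160; W₂W₃ = 10·32·5 = 1600; W₃W₄ = 32·5·9 = 1440; W₄W₅ = 5·9·26 = 1170; W₅W₆ = 9·26·26 = 6084.
Length 3: W₁..W₃: k=1: 0+1600+13·10·5=2250; k=2: 4160+0+13·32·5=6240 → min 2250 | W₂..W₄: k=2: 0+1440+10·32·9=4320; k=3: 1600+0+10·5·9=2050 → min 2050 | W₃..W₅: k=3: 0+1170+32·5·26=5330; k=4: 1440+0+32·9·26=8928 → min 5330 | W₄..W₆: k=4: 0+6084+5·9·26=7254; k=5: 1170+0+5·26·26=4550 → min 4550.
Length 4: W₁..W₄: k=1: 0+2050+13·10·9=3220; k=2: 4160+1440+13·32·9=9344; k=3: 2250+0+13·5·9=2835 → min 2835 | W₂..W₅: k=2: 0+5330+10·32·26=13650; k=3: 1600+1170+10·5·26=4070; k=4: 2050+0+10·9·26=4390 → min 4070 | W₃..W₆: k=3: 0+4550+32·5·26=8710; k=4: 1440+6084+32·9·26=15012; k=5: 5330+0+32·26·26=26962 → min 8710.
Length 5: W₁..W₅: k=1: 0+4070+13·10·26=7450; k=2: 4160+5330+13·32·26=20306; k=3: 2250+1170+13·5·26=5110; k=4: 2835+0+13·9·26=5877 → min 5110 | W₂..W₆: k=2: 0+8710+10·32·26=17030; k=3: 1600+4550+10·5·26=7450; k=4: 2050+6084+10·9·26=10474; k=5: 4070+0+10·26·26=10830 → min 7450.
Length 6: W₁..W₆: k=1: 0+7450+13·10·26=10830; k=2: 4160+8710+13·32·26=23686; k=3: 2250+4550+13·5·26=8490; k=4: 2835+6084+13·9·26=11961; k=5: 5110+0+13·26·26=13898 → min 8490.
Optimal order: ((W₁(W₂W₃))((W₄W₅)W₆)) with cost 8490.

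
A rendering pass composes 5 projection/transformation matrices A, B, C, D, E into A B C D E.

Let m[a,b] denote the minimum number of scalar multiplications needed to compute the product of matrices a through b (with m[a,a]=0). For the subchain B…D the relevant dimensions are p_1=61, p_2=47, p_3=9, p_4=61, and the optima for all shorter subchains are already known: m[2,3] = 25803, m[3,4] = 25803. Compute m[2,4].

59292

m[2,4] = min over k∈[2,3] of m[2,k]+m[k+1,4]+p_{1}·p_k·p_{4}.
k=2: 0 + 25803 + 61·47·61 = 200690; k=3: 25803 + 0 + 61·9·61 = 59292.
Minimum: 59292 at k=3.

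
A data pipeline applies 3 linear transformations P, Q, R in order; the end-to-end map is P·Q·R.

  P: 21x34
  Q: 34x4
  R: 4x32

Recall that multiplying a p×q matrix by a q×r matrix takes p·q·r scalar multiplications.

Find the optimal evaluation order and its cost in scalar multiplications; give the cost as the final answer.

5544

(P·(Q·R)): cost 27200.
((P·Q)·R): cost 5544.
Optimal: ((P·Q)·R) with cost 5544.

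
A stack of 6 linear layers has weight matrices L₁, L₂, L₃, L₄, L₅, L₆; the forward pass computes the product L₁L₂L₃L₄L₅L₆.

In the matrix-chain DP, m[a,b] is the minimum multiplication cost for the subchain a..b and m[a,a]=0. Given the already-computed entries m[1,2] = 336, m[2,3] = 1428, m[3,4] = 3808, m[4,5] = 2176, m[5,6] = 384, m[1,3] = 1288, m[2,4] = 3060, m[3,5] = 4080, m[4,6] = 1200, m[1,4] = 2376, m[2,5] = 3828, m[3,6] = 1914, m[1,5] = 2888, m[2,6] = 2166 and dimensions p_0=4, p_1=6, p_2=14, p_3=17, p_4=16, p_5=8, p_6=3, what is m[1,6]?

2238

m[1,6] = min over k∈[1,5] of m[1,k]+m[k+1,6]+p_{0}·p_k·p_{6}.
k=1: 0 + 2166 + 4·6·3 = 2238; k=2: 336 + 1914 + 4·14·3 = 2418; k=3: 1288 + 1200 + 4·17·3 = 2692; k=4: 2376 + 384 + 4·16·3 = 2952; k=5: 2888 + 0 + 4·8·3 = 2984.
Minimum: 2238 at k=1.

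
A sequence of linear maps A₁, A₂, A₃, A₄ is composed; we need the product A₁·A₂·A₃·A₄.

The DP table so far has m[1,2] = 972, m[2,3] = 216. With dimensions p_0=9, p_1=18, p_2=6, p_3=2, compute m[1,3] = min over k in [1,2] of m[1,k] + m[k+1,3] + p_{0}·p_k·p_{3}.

540

m[1,3] = min over k∈[1,2] of m[1,k]+m[k+1,3]+p_{0}·p_k·p_{3}.
k=1: 0 + 216 + 9·18·2 = 540; k=2: 972 + 0 + 9·6·2 = 1080.
Minimum: 540 at k=1.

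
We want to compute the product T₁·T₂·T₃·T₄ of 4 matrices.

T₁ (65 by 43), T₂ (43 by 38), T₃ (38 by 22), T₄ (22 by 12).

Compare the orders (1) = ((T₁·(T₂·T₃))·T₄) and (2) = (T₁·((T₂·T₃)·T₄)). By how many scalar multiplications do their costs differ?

33758

Order (1) = ((T₁·(T₂·T₃))·T₄): (T₂·T₃): 43×38 by 38×22 → 43×22, cost 43·38·22 = 35948; (T₁·(T₂·T₃)): 65×43 by 43×22 → 65×22, cost 65·43·22 = 61490; cumulative 97438; ((T₁·(T₂·T₃))·T₄): 65×22 by 22×12 → 65×12, cost 65·22·12 = 17160; cumulative 114598. Total 114598.
Order (2) = (T₁·((T₂·T₃)·T₄)): (T₂·T₃): 43×38 by 38×22 → 43×22, cost 43·38·22 = 35948; ((T₂·T₃)·T₄): 43×22 by 22×12 → 43×12, cost 43·22·12 = 11352; cumulative 47300; (T₁·((T₂·T₃)·T₄)): 65×43 by 43×12 → 65×12, cost 65·43·12 = 33540; cumulative 80840. Total 80840.
Difference: |114598 − 80840| = 33758.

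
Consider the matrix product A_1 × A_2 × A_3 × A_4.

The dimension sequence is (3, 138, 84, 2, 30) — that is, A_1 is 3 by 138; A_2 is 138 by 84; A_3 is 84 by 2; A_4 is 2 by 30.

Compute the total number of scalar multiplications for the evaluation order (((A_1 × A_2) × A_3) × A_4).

35460

(A_1 × A_2): 3×138 by 138×84 → 3×84, cost 3·138·84 = 34776
((A_1 × A_2) × A_3): 3×84 by 84×2 → 3×2, cost 3·84·2 = 504; cumulative 35280
(((A_1 × A_2) × A_3) × A_4): 3×2 by 2×30 → 3×30, cost 3·2·30 = 180; cumulative 35460
Total: 35460 scalar multiplications.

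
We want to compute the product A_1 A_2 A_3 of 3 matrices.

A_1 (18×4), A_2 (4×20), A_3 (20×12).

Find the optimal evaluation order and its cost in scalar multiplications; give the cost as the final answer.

1824

(A_1 (A_2 A_3)): cost 1824.
((A_1 A_2) A_3): cost 5760.
Optimal: (A_1 (A_2 A_3)) with cost 1824.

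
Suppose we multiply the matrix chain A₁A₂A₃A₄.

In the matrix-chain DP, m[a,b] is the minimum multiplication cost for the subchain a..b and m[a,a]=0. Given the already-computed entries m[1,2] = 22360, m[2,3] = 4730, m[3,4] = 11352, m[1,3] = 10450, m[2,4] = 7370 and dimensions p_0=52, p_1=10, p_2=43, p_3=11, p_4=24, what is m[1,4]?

19850

m[1,4] = min over k∈[1,3] of m[1,k]+m[k+1,4]+p_{0}·p_k·p_{4}.
k=1: 0 + 7370 + 52·10·24 = 19850; k=2: 22360 + 11352 + 52·43·24 = 87376; k=3: 10450 + 0 + 52·11·24 = 24178.
Minimum: 19850 at k=1.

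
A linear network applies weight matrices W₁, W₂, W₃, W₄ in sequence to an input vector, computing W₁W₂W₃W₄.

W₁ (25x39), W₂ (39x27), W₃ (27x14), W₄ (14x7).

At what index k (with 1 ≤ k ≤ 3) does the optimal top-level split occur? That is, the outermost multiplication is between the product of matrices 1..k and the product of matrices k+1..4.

1

Adjacent pairs: W₁W₂ = 25·39·27 = 26325; W₂W₃ = 39·27·14 = 14742; W₃W₄ = 27·14·7 = 2646.
Length 3: W₁..W₃: k=1: 0+14742+25·39·14=28392; k=2: 26325+0+25·27·14=35775 → min 28392 | W₂..W₄: k=2: 0+2646+39·27·7=10017; k=3: 14742+0+39·14·7=18564 → min 10017.
Top-level splits: k=1: (W₁..W₁)·(W₂..W₄) → 0+10017+25·39·7 = 16842; k=2: (W₁..W₂)·(W₃..W₄) → 26325+2646+25·27·7 = 33696; k=3: (W₁..W₃)·(W₄..W₄) → 28392+0+25·14·7 = 30842.
Best split is after W₁, i.e. k = 1.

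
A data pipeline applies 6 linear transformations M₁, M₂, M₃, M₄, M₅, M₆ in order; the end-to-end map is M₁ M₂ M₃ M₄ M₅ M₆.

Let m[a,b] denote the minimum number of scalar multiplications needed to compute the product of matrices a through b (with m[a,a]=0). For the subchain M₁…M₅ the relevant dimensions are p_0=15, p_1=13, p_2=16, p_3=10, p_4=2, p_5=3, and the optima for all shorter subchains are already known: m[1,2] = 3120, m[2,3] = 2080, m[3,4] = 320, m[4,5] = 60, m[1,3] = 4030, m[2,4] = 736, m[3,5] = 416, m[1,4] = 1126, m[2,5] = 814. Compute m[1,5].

1216

m[1,5] = min over k∈[1,4] of m[1,k]+m[k+1,5]+p_{0}·p_k·p_{5}.
k=1: 0 + 814 + 15·13·3 = 1399; k=2: 3120 + 416 + 15·16·3 = 4256; k=3: 4030 + 60 + 15·10·3 = 4540; k=4: 1126 + 0 + 15·2·3 = 1216.
Minimum: 1216 at k=4.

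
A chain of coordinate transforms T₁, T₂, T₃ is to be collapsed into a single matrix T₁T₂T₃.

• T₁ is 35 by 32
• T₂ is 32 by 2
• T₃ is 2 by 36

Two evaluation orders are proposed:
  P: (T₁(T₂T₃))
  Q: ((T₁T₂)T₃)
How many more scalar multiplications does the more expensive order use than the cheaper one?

Order P = (T₁(T₂T₃)): (T₂T₃): 32×2 by 2×36 → 32×36, cost 32·2·36 = 2304; (T₁(T₂T₃)): 35×32 by 32×36 → 35×36, cost 35·32·36 = 40320; cumulative 42624. Total 42624.
Order Q = ((T₁T₂)T₃): (T₁T₂): 35×32 by 32×2 → 35×2, cost 35·32·2 = 2240; ((T₁T₂)T₃): 35×2 by 2×36 → 35×36, cost 35·2·36 = 2520; cumulative 4760. Total 4760.
Difference: |42624 − 4760| = 37864.

37864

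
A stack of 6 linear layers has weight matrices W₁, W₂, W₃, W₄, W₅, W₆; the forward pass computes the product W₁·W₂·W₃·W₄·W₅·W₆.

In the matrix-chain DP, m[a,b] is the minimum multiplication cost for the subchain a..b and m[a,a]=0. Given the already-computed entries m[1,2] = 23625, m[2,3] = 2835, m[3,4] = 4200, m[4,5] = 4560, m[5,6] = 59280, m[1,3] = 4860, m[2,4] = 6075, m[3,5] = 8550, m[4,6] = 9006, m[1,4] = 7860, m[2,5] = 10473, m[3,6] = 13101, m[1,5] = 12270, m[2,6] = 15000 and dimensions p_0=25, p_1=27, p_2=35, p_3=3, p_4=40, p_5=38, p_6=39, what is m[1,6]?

16791

m[1,6] = min over k∈[1,5] of m[1,k]+m[k+1,6]+p_{0}·p_k·p_{6}.
k=1: 0 + 15000 + 25·27·39 = 41325; k=2: 23625 + 13101 + 25·35·39 = 70851; k=3: 4860 + 9006 + 25·3·39 = 16791; k=4: 7860 + 59280 + 25·40·39 = 106140; k=5: 12270 + 0 + 25·38·39 = 49320.
Minimum: 16791 at k=3.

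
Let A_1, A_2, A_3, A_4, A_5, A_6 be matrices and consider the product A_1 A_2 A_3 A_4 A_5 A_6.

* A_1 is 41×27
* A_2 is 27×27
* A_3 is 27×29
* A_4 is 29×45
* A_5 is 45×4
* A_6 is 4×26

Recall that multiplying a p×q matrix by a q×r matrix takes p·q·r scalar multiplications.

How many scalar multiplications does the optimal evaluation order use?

Adjacent pairs: A_1A_2 = 41·27·27 = 29889; A_2A_3 = 27·27·29 = 21141; A_3A_4 = 27·29·45 = 35235; A_4A_5 = 29·45·4 = 5220; A_5A_6 = 45·4·26 = 4680.
Length 3: A_1..A_3: k=1: 0+21141+41·27·29=53244; k=2: 29889+0+41·27·29=61992 → min 53244 | A_2..A_4: k=2: 0+35235+27·27·45=68040; k=3: 21141+0+27·29·45=56376 → min 56376 | A_3..A_5: k=3: 0+5220+27·29·4=8352; k=4: 35235+0+27·45·4=40095 → min 8352 | A_4..A_6: k=4: 0+4680+29·45·26=38610; k=5: 5220+0+29·4·26=8236 → min 8236.
Length 4: A_1..A_4: k=1: 0+56376+41·27·45=106191; k=2: 29889+35235+41·27·45=114939; k=3: 53244+0+41·29·45=106749 → min 106191 | A_2..A_5: k=2: 0+8352+27·27·4=11268; k=3: 21141+5220+27·29·4=29493; k=4: 56376+0+27·45·4=61236 → min 11268 | A_3..A_6: k=3: 0+8236+27·29·26=28594; k=4: 35235+4680+27·45·26=71505; k=5: 8352+0+27·4·26=11160 → min 11160.
Length 5: A_1..A_5: k=1: 0+11268+41·27·4=15696; k=2: 29889+8352+41·27·4=42669; k=3: 53244+5220+41·29·4=63220; k=4: 106191+0+41·45·4=113571 → min 15696 | A_2..A_6: k=2: 0+11160+27·27·26=30114; k=3: 21141+8236+27·29·26=49735; k=4: 56376+4680+27·45·26=92646; k=5: 11268+0+27·4·26=14076 → min 14076.
Length 6: A_1..A_6: k=1: 0+14076+41·27·26=42858; k=2: 29889+11160+41·27·26=69831; k=3: 53244+8236+41·29·26=92394; k=4: 106191+4680+41·45·26=158841; k=5: 15696+0+41·4·26=19960 → min 19960.
Optimal order: ((A_1 (A_2 (A_3 (A_4 A_5)))) A_6) with cost 19960.

19960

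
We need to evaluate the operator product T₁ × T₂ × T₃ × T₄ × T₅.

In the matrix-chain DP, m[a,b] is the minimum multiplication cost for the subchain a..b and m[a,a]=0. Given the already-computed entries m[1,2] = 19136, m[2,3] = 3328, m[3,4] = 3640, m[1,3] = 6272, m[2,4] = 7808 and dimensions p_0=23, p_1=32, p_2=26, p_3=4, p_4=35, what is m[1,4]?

m[1,4] = min over k∈[1,3] of m[1,k]+m[k+1,4]+p_{0}·p_k·p_{4}.
k=1: 0 + 7808 + 23·32·35 = 33568; k=2: 19136 + 3640 + 23·26·35 = 43706; k=3: 6272 + 0 + 23·4·35 = 9492.
Minimum: 9492 at k=3.

9492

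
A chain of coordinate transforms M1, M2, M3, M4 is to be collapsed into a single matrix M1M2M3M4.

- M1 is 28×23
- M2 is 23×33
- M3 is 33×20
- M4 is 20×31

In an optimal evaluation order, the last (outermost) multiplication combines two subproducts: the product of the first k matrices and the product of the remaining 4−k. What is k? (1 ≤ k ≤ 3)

3

Adjacent pairs: M1M2 = 28·23·33 = 21252; M2M3 = 23·33·20 = 15180; M3M4 = 33·20·31 = 20460.
Length 3: M1..M3: k=1: 0+15180+28·23·20=28060; k=2: 21252+0+28·33·20=39732 → min 28060 | M2..M4: k=2: 0+20460+23·33·31=43989; k=3: 15180+0+23·20·31=29440 → min 29440.
Top-level splits: k=1: (M1..M1)·(M2..M4) → 0+29440+28·23·31 = 49404; k=2: (M1..M2)·(M3..M4) → 21252+20460+28·33·31 = 70356; k=3: (M1..M3)·(M4..M4) → 28060+0+28·20·31 = 45420.
Best split is after M3, i.e. k = 3.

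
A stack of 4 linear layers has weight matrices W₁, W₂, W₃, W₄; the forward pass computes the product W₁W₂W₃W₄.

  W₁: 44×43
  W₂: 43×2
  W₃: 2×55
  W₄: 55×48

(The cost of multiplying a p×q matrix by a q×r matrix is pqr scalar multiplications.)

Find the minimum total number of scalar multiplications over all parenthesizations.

Adjacent pairs: W₁W₂ = 44·43·2 = 3784; W₂W₃ = 43·2·55 = 4730; W₃W₄ = 2·55·48 = 5280.
Length 3: W₁..W₃: k=1: 0+4730+44·43·55=108790; k=2: 3784+0+44·2·55=8624 → min 8624 | W₂..W₄: k=2: 0+5280+43·2·48=9408; k=3: 4730+0+43·55·48=118250 → min 9408.
Length 4: W₁..W₄: k=1: 0+9408+44·43·48=100224; k=2: 3784+5280+44·2·48=13288; k=3: 8624+0+44·55·48=124784 → min 13288.
Optimal order: ((W₁W₂)(W₃W₄)) with cost 13288.

13288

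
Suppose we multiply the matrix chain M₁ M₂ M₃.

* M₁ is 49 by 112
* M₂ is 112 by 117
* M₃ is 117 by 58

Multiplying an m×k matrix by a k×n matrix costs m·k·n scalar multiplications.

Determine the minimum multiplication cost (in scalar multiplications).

Order (M₁ (M₂ M₃)): (M₂ M₃): 112×117 by 117×58 → 112×58, cost 112·117·58 = 760032; (M₁ (M₂ M₃)): 49×112 by 112×58 → 49×58, cost 49·112·58 = 318304; cumulative 1078336. Total 1078336.
Order ((M₁ M₂) M₃): (M₁ M₂): 49×112 by 112×117 → 49×117, cost 49·112·117 = 642096; ((M₁ M₂) M₃): 49×117 by 117×58 → 49×58, cost 49·117·58 = 332514; cumulative 974610. Total 974610.
Minimum: 974610.

974610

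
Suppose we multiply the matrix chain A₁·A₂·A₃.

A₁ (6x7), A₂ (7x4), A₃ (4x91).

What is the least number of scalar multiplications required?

Order (A₁·(A₂·A₃)): (A₂·A₃): 7×4 by 4×91 → 7×91, cost 7·4·91 = 2548; (A₁·(A₂·A₃)): 6×7 by 7×91 → 6×91, cost 6·7·91 = 3822; cumulative 6370. Total 6370.
Order ((A₁·A₂)·A₃): (A₁·A₂): 6×7 by 7×4 → 6×4, cost 6·7·4 = 168; ((A₁·A₂)·A₃): 6×4 by 4×91 → 6×91, cost 6·4·91 = 2184; cumulative 2352. Total 2352.
Minimum: 2352.

2352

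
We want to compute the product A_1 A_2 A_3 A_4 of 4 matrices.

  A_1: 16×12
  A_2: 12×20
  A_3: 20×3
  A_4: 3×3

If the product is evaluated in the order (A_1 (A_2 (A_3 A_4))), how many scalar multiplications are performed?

1476

(A_3 A_4): 20×3 by 3×3 → 20×3, cost 20·3·3 = 180
(A_2 (A_3 A_4)): 12×20 by 20×3 → 12×3, cost 12·20·3 = 720; cumulative 900
(A_1 (A_2 (A_3 A_4))): 16×12 by 12×3 → 16×3, cost 16·12·3 = 576; cumulative 1476
Total: 1476 scalar multiplications.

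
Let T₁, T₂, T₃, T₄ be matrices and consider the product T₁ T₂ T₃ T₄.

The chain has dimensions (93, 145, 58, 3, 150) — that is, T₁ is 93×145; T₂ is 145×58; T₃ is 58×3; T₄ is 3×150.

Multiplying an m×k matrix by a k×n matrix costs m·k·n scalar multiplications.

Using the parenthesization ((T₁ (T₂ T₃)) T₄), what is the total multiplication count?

(T₂ T₃): 145×58 by 58×3 → 145×3, cost 145·58·3 = 25230
(T₁ (T₂ T₃)): 93×145 by 145×3 → 93×3, cost 93·145·3 = 40455; cumulative 65685
((T₁ (T₂ T₃)) T₄): 93×3 by 3×150 → 93×150, cost 93·3·150 = 41850; cumulative 107535
Total: 107535 scalar multiplications.

107535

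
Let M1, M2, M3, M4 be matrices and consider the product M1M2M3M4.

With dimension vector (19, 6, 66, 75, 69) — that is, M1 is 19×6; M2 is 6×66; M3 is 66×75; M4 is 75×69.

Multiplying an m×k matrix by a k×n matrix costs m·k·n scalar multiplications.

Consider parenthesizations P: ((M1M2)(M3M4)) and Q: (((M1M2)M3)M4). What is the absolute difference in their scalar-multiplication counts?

Order P = ((M1M2)(M3M4)): (M1M2): 19×6 by 6×66 → 19×66, cost 19·6·66 = 7524; (M3M4): 66×75 by 75×69 → 66×69, cost 66·75·69 = 341550; ((M1M2)(M3M4)): 19×66 by 66×69 → 19×69, cost 19·66·69 = 86526; cumulative 435600. Total 435600.
Order Q = (((M1M2)M3)M4): (M1M2): 19×6 by 6×66 → 19×66, cost 19·6·66 = 7524; ((M1M2)M3): 19×66 by 66×75 → 19×75, cost 19·66·75 = 94050; cumulative 101574; (((M1M2)M3)M4): 19×75 by 75×69 → 19×69, cost 19·75·69 = 98325; cumulative 199899. Total 199899.
Difference: |435600 − 199899| = 235701.

235701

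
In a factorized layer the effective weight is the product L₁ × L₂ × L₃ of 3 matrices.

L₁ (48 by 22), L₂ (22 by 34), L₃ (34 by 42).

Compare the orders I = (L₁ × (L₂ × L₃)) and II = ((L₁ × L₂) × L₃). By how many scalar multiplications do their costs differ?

28680

Order I = (L₁ × (L₂ × L₃)): (L₂ × L₃): 22×34 by 34×42 → 22×42, cost 22·34·42 = 31416; (L₁ × (L₂ × L₃)): 48×22 by 22×42 → 48×42, cost 48·22·42 = 44352; cumulative 75768. Total 75768.
Order II = ((L₁ × L₂) × L₃): (L₁ × L₂): 48×22 by 22×34 → 48×34, cost 48·22·34 = 35904; ((L₁ × L₂) × L₃): 48×34 by 34×42 → 48×42, cost 48·34·42 = 68544; cumulative 104448. Total 104448.
Difference: |75768 − 104448| = 28680.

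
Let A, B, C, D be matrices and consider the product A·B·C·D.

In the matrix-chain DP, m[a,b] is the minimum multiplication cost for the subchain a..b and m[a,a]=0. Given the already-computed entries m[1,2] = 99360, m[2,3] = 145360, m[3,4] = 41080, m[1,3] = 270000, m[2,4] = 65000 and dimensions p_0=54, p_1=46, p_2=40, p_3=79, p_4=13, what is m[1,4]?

97292

m[1,4] = min over k∈[1,3] of m[1,k]+m[k+1,4]+p_{0}·p_k·p_{4}.
k=1: 0 + 65000 + 54·46·13 = 97292; k=2: 99360 + 41080 + 54·40·13 = 168520; k=3: 270000 + 0 + 54·79·13 = 325458.
Minimum: 97292 at k=1.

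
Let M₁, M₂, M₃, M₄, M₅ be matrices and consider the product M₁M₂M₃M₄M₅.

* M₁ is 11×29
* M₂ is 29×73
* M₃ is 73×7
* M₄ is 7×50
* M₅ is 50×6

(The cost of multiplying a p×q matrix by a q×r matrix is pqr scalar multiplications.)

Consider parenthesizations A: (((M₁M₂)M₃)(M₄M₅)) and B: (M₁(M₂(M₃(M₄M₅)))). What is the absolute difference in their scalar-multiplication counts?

Order A = (((M₁M₂)M₃)(M₄M₅)): (M₁M₂): 11×29 by 29×73 → 11×73, cost 11·29·73 = 23287; ((M₁M₂)M₃): 11×73 by 73×7 → 11×7, cost 11·73·7 = 5621; cumulative 28908; (M₄M₅): 7×50 by 50×6 → 7×6, cost 7·50·6 = 2100; (((M₁M₂)M₃)(M₄M₅)): 11×7 by 7×6 → 11×6, cost 11·7·6 = 462; cumulative 31470. Total 31470.
Order B = (M₁(M₂(M₃(M₄M₅)))): (M₄M₅): 7×50 by 50×6 → 7×6, cost 7·50·6 = 2100; (M₃(M₄M₅)): 73×7 by 7×6 → 73×6, cost 73·7·6 = 3066; cumulative 5166; (M₂(M₃(M₄M₅))): 29×73 by 73×6 → 29×6, cost 29·73·6 = 12702; cumulative 17868; (M₁(M₂(M₃(M₄M₅)))): 11×29 by 29×6 → 11×6, cost 11·29·6 = 1914; cumulative 19782. Total 19782.
Difference: |31470 − 19782| = 11688.

11688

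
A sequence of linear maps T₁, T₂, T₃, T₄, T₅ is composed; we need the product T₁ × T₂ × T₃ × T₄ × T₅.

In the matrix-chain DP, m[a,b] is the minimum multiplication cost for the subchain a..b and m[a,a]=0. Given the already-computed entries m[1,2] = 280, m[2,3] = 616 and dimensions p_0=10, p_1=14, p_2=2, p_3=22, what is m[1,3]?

m[1,3] = min over k∈[1,2] of m[1,k]+m[k+1,3]+p_{0}·p_k·p_{3}.
k=1: 0 + 616 + 10·14·22 = 3696; k=2: 280 + 0 + 10·2·22 = 720.
Minimum: 720 at k=2.

720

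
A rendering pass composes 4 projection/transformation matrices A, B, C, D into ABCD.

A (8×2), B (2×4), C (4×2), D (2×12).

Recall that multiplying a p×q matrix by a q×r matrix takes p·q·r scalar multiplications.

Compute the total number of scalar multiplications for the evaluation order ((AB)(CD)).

(AB): 8×2 by 2×4 → 8×4, cost 8·2·4 = 64
(CD): 4×2 by 2×12 → 4×12, cost 4·2·12 = 96
((AB)(CD)): 8×4 by 4×12 → 8×12, cost 8·4·12 = 384; cumulative 544
Total: 544 scalar multiplications.

544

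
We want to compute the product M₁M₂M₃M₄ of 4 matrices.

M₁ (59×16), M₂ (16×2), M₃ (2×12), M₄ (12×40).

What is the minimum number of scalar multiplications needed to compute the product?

Adjacent pairs: M₁M₂ = 59·16·2 = 1888; M₂M₃ = 16·2·12 = 384; M₃M₄ = 2·12·40 = 960.
Length 3: M₁..M₃: k=1: 0+384+59·16·12=11712; k=2: 1888+0+59·2·12=3304 → min 3304 | M₂..M₄: k=2: 0+960+16·2·40=2240; k=3: 384+0+16·12·40=8064 → min 2240.
Length 4: M₁..M₄: k=1: 0+2240+59·16·40=40000; k=2: 1888+960+59·2·40=7568; k=3: 3304+0+59·12·40=31624 → min 7568.
Optimal order: ((M₁M₂)(M₃M₄)) with cost 7568.

7568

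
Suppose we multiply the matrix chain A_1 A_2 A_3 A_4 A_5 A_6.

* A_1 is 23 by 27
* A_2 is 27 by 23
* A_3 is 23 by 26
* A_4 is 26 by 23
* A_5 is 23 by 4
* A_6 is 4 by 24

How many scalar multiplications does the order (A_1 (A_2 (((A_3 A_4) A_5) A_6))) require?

47886

(A_3 A_4): 23×26 by 26×23 → 23×23, cost 23·26·23 = 13754
((A_3 A_4) A_5): 23×23 by 23×4 → 23×4, cost 23·23·4 = 2116; cumulative 15870
(((A_3 A_4) A_5) A_6): 23×4 by 4×24 → 23×24, cost 23·4·24 = 2208; cumulative 18078
(A_2 (((A_3 A_4) A_5) A_6)): 27×23 by 23×24 → 27×24, cost 27·23·24 = 14904; cumulative 32982
(A_1 (A_2 (((A_3 A_4) A_5) A_6))): 23×27 by 27×24 → 23×24, cost 23·27·24 = 14904; cumulative 47886
Total: 47886 scalar multiplications.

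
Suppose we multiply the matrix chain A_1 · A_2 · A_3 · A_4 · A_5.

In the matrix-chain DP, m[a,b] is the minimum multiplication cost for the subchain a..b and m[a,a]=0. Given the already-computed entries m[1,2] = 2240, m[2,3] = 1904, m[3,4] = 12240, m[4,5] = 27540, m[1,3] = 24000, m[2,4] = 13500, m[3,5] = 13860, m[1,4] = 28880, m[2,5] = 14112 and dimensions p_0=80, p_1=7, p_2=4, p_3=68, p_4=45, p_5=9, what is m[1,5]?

18980

m[1,5] = min over k∈[1,4] of m[1,k]+m[k+1,5]+p_{0}·p_k·p_{5}.
k=1: 0 + 14112 + 80·7·9 = 19152; k=2: 2240 + 13860 + 80·4·9 = 18980; k=3: 24000 + 27540 + 80·68·9 = 100500; k=4: 28880 + 0 + 80·45·9 = 61280.
Minimum: 18980 at k=2.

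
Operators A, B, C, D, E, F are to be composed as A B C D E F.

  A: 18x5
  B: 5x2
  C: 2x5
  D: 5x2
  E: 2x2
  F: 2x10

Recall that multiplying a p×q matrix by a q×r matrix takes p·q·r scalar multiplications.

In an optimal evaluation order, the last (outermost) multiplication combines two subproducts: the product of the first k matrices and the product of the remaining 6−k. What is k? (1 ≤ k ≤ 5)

Adjacent pairs: AB = 18·5·2 = 180; BC = 5·2·5 = 50; CD = 2·5·2 = 20; DE = 5·2·2 = 20; EF = 2·2·10 = 40.
Length 3: A..C: k=1: 0+50+18·5·5=500; k=2: 180+0+18·2·5=360 → min 360 | B..D: k=2: 0+20+5·2·2=40; k=3: 50+0+5·5·2=100 → min 40 | C..E: k=3: 0+20+2·5·2=40; k=4: 20+0+2·2·2=28 → min 28 | D..F: k=4: 0+40+5·2·10=140; k=5: 20+0+5·2·10=120 → min 120.
Length 4: A..D: k=1: 0+40+18·5·2=220; k=2: 180+20+18·2·2=272; k=3: 360+0+18·5·2=540 → min 220 | B..E: k=2: 0+28+5·2·2=48; k=3: 50+20+5·5·2=120; k=4: 40+0+5·2·2=60 → min 48 | C..F: k=3: 0+120+2·5·10=220; k=4: 20+40+2·2·10=100; k=5: 28+0+2·2·10=68 → min 68.
Length 5: A..E: k=1: 0+48+18·5·2=228; k=2: 180+28+18·2·2=280; k=3: 360+20+18·5·2=560; k=4: 220+0+18·2·2=292 → min 228 | B..F: k=2: 0+68+5·2·10=168; k=3: 50+120+5·5·10=420; k=4: 40+40+5·2·10=180; k=5: 48+0+5·2·10=148 → min 148.
Top-level splits: k=1: (A..A)·(B..F) → 0+148+18·5·10 = 1048; k=2: (A..B)·(C..F) → 180+68+18·2·10 = 608; k=3: (A..C)·(D..F) → 360+120+18·5·10 = 1380; k=4: (A..D)·(E..F) → 220+40+18·2·10 = 620; k=5: (A..E)·(F..F) → 228+0+18·2·10 = 588.
Best split is after E, i.e. k = 5.

5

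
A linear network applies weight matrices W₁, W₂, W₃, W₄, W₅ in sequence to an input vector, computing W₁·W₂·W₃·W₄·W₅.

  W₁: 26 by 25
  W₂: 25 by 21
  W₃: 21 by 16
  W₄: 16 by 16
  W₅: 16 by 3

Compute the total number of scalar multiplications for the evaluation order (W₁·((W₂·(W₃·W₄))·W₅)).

(W₃·W₄): 21×16 by 16×16 → 21×16, cost 21·16·16 = 5376
(W₂·(W₃·W₄)): 25×21 by 21×16 → 25×16, cost 25·21·16 = 8400; cumulative 13776
((W₂·(W₃·W₄))·W₅): 25×16 by 16×3 → 25×3, cost 25·16·3 = 1200; cumulative 14976
(W₁·((W₂·(W₃·W₄))·W₅)): 26×25 by 25×3 → 26×3, cost 26·25·3 = 1950; cumulative 16926
Total: 16926 scalar multiplications.

16926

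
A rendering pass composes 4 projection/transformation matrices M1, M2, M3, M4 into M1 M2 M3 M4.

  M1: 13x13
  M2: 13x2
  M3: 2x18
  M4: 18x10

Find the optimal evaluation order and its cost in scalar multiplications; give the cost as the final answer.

958

Adjacent pairs: M1M2 = 13·13·2 = 338; M2M3 = 13·2·18 = 468; M3M4 = 2·18·10 = 360.
Length 3: M1..M3: k=1: 0+468+13·13·18=3510; k=2: 338+0+13·2·18=806 → min 806 | M2..M4: k=2: 0+360+13·2·10=620; k=3: 468+0+13·18·10=2808 → min 620.
Length 4: M1..M4: k=1: 0+620+13·13·10=2310; k=2: 338+360+13·2·10=958; k=3: 806+0+13·18·10=3146 → min 958.
Optimal parenthesization: ((M1 M2) (M3 M4)) with cost 958.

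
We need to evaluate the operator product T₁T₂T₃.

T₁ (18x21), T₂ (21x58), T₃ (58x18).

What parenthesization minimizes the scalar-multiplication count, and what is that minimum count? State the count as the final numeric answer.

(T₁(T₂T₃)): cost 28728.
((T₁T₂)T₃): cost 40716.
Optimal: (T₁(T₂T₃)) with cost 28728.

28728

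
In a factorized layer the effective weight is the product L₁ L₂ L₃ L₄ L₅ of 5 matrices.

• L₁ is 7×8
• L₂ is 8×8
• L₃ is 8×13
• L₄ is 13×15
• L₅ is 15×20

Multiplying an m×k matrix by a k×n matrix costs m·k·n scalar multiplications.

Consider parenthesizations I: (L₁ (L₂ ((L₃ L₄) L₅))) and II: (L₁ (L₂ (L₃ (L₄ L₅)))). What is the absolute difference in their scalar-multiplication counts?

Order I = (L₁ (L₂ ((L₃ L₄) L₅))): (L₃ L₄): 8×13 by 13×15 → 8×15, cost 8·13·15 = 1560; ((L₃ L₄) L₅): 8×15 by 15×20 → 8×20, cost 8·15·20 = 2400; cumulative 3960; (L₂ ((L₃ L₄) L₅)): 8×8 by 8×20 → 8×20, cost 8·8·20 = 1280; cumulative 5240; (L₁ (L₂ ((L₃ L₄) L₅))): 7×8 by 8×20 → 7×20, cost 7·8·20 = 1120; cumulative 6360. Total 6360.
Order II = (L₁ (L₂ (L₃ (L₄ L₅)))): (L₄ L₅): 13×15 by 15×20 → 13×20, cost 13·15·20 = 3900; (L₃ (L₄ L₅)): 8×13 by 13×20 → 8×20, cost 8·13·20 = 2080; cumulative 5980; (L₂ (L₃ (L₄ L₅))): 8×8 by 8×20 → 8×20, cost 8·8·20 = 1280; cumulative 7260; (L₁ (L₂ (L₃ (L₄ L₅)))): 7×8 by 8×20 → 7×20, cost 7·8·20 = 1120; cumulative 8380. Total 8380.
Difference: |6360 − 8380| = 2020.

2020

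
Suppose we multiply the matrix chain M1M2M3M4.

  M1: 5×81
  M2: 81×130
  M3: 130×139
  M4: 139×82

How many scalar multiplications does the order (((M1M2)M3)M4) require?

199990

(M1M2): 5×81 by 81×130 → 5×130, cost 5·81·130 = 52650
((M1M2)M3): 5×130 by 130×139 → 5×139, cost 5·130·139 = 90350; cumulative 143000
(((M1M2)M3)M4): 5×139 by 139×82 → 5×82, cost 5·139·82 = 56990; cumulative 199990
Total: 199990 scalar multiplications.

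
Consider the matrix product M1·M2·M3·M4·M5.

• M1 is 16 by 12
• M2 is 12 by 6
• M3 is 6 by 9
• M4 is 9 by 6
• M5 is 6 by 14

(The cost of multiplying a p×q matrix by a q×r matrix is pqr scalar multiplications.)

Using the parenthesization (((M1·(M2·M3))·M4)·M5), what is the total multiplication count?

(M2·M3): 12×6 by 6×9 → 12×9, cost 12·6·9 = 648
(M1·(M2·M3)): 16×12 by 12×9 → 16×9, cost 16·12·9 = 1728; cumulative 2376
((M1·(M2·M3))·M4): 16×9 by 9×6 → 16×6, cost 16·9·6 = 864; cumulative 3240
(((M1·(M2·M3))·M4)·M5): 16×6 by 6×14 → 16×14, cost 16·6·14 = 1344; cumulative 4584
Total: 4584 scalar multiplications.

4584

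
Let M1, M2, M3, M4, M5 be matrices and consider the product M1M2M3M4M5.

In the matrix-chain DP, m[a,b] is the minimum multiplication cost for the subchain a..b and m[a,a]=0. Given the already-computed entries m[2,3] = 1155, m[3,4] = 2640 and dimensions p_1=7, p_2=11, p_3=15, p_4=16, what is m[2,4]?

m[2,4] = min over k∈[2,3] of m[2,k]+m[k+1,4]+p_{1}·p_k·p_{4}.
k=2: 0 + 2640 + 7·11·16 = 3872; k=3: 1155 + 0 + 7·15·16 = 2835.
Minimum: 2835 at k=3.

2835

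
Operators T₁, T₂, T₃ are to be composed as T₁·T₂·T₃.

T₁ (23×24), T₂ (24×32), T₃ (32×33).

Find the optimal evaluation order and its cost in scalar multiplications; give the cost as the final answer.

41952

(T₁·(T₂·T₃)): cost 43560.
((T₁·T₂)·T₃): cost 41952.
Optimal: ((T₁·T₂)·T₃) with cost 41952.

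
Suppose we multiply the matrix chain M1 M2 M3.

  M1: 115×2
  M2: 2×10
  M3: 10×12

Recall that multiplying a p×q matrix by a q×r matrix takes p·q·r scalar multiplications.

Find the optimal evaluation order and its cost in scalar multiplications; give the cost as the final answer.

3000

(M1 (M2 M3)): cost 3000.
((M1 M2) M3): cost 16100.
Optimal: (M1 (M2 M3)) with cost 3000.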